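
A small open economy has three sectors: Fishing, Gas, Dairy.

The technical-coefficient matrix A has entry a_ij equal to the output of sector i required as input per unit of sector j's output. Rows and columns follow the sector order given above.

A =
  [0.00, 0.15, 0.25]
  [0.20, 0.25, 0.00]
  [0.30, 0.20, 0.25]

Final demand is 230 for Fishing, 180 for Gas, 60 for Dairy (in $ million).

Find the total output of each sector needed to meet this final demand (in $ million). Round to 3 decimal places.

I − A =
  [   1.00    -0.15    -0.25]
  [  -0.20     0.75     0.00]
  [  -0.30    -0.20     0.75]
Cofactors of I−A, C_ij = (−1)^(i+j)·(minor ij) (rows/columns in the sector order above):
  C_11 = (0.75)(0.75) − (0.00)(-0.20) = 0.5625
  C_12 = −[(-0.20)(0.75) − (0.00)(-0.30)] = 0.1500
  C_13 = (-0.20)(-0.20) − (0.75)(-0.30) = 0.2650
  C_21 = −[(-0.15)(0.75) − (-0.25)(-0.20)] = 0.1625
  C_22 = (1.00)(0.75) − (-0.25)(-0.30) = 0.6750
  C_23 = −[(1.00)(-0.20) − (-0.15)(-0.30)] = 0.2450
  C_31 = (-0.15)(0.00) − (-0.25)(0.75) = 0.1875
  C_32 = −[(1.00)(0.00) − (-0.25)(-0.20)] = 0.0500
  C_33 = (1.00)(0.75) − (-0.15)(-0.20) = 0.7200
det(I−A) = Σ_j (I−A)_1j·C_1j = (1.00)(0.5625) + (-0.15)(0.1500) + (-0.25)(0.2650) = 0.47375
adj(I−A) = Cᵀ =
  [ 0.5625   0.1625   0.1875]
  [ 0.1500   0.6750   0.0500]
  [ 0.2650   0.2450   0.7200]
(I − A)⁻¹ = adj(I−A) / det(I−A) ≈
  [   1.1873     0.3430     0.3958]
  [   0.3166     1.4248     0.1055]
  [   0.5594     0.5172     1.5198]
x = (I − A)⁻¹ d = adj(I−A)·d / det(I−A), with det(I−A) = 0.47375:
  x_F = (0.5625·230 + 0.1625·180 + 0.1875·60) / 0.47375 = 169.875 / 0.47375 ≈ 358.575
  x_G = (0.1500·230 + 0.6750·180 + 0.0500·60) / 0.47375 = 159.00 / 0.47375 ≈ 335.620
  x_D = (0.2650·230 + 0.2450·180 + 0.7200·60) / 0.47375 = 148.25 / 0.47375 ≈ 312.929

x_F = 358.575, x_G = 335.620, x_D = 312.929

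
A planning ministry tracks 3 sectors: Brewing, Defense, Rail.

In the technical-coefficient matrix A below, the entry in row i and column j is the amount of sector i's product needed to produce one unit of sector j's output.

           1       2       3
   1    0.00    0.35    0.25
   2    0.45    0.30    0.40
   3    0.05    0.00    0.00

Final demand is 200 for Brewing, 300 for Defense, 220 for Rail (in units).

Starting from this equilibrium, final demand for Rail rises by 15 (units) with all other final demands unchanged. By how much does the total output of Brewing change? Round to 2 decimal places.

Δx_1 = 8.97

I − A =
  [   1.00    -0.35    -0.25]
  [  -0.45     0.70    -0.40]
  [  -0.05     0.00     1.00]
Cofactors of I−A, C_ij = (−1)^(i+j)·(minor ij) (rows/columns in the sector order above):
  C_11 = (0.70)(1.00) − (-0.40)(0.00) = 0.7000
  C_12 = −[(-0.45)(1.00) − (-0.40)(-0.05)] = 0.4700
  C_13 = (-0.45)(0.00) − (0.70)(-0.05) = 0.0350
  C_21 = −[(-0.35)(1.00) − (-0.25)(0.00)] = 0.3500
  C_22 = (1.00)(1.00) − (-0.25)(-0.05) = 0.9875
  C_23 = −[(1.00)(0.00) − (-0.35)(-0.05)] = 0.0175
  C_31 = (-0.35)(-0.40) − (-0.25)(0.70) = 0.3150
  C_32 = −[(1.00)(-0.40) − (-0.25)(-0.45)] = 0.5125
  C_33 = (1.00)(0.70) − (-0.35)(-0.45) = 0.5425
det(I−A) = Σ_j (I−A)_1j·C_1j = (1.00)(0.7000) + (-0.35)(0.4700) + (-0.25)(0.0350) = 0.52675
adj(I−A) = Cᵀ =
  [ 0.7000   0.3500   0.3150]
  [ 0.4700   0.9875   0.5125]
  [ 0.0350   0.0175   0.5425]
(I − A)⁻¹ = adj(I−A) / det(I−A) ≈
  [   1.3289     0.6645     0.5980]
  [   0.8923     1.8747     0.9729]
  [   0.0664     0.0332     1.0299]
Δx = (I − A)⁻¹ Δd with Δd having +15 in the Rail component and 0 elsewhere.
So Δx_1 = L_13 · (+15), where L_13 = adj(I−A)_13 / det(I−A) = 0.3150 / 0.52675.
Δx_1 = 0.3150 × (+15) / 0.52675 = 4.725 / 0.52675 ≈ 8.97.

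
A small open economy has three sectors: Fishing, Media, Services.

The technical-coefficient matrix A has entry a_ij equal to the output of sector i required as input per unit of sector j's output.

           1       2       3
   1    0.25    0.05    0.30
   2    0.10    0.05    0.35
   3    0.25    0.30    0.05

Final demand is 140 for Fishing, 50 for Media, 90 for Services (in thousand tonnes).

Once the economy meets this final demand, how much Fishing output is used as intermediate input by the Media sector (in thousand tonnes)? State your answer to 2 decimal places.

I − A =
  [   0.75    -0.05    -0.30]
  [  -0.10     0.95    -0.35]
  [  -0.25    -0.30     0.95]
Cofactors of I−A, C_ij = (−1)^(i+j)·(minor ij) (rows/columns in the sector order above):
  C_11 = (0.95)(0.95) − (-0.35)(-0.30) = 0.7975
  C_12 = −[(-0.10)(0.95) − (-0.35)(-0.25)] = 0.1825
  C_13 = (-0.10)(-0.30) − (0.95)(-0.25) = 0.2675
  C_21 = −[(-0.05)(0.95) − (-0.30)(-0.30)] = 0.1375
  C_22 = (0.75)(0.95) − (-0.30)(-0.25) = 0.6375
  C_23 = −[(0.75)(-0.30) − (-0.05)(-0.25)] = 0.2375
  C_31 = (-0.05)(-0.35) − (-0.30)(0.95) = 0.3025
  C_32 = −[(0.75)(-0.35) − (-0.30)(-0.10)] = 0.2925
  C_33 = (0.75)(0.95) − (-0.05)(-0.10) = 0.7075
det(I−A) = Σ_j (I−A)_1j·C_1j = (0.75)(0.7975) + (-0.05)(0.1825) + (-0.30)(0.2675) = 0.50875
adj(I−A) = Cᵀ =
  [ 0.7975   0.1375   0.3025]
  [ 0.1825   0.6375   0.2925]
  [ 0.2675   0.2375   0.7075]
(I − A)⁻¹ = adj(I−A) / det(I−A) ≈
  [   1.5676     0.2703     0.5946]
  [   0.3587     1.2531     0.5749]
  [   0.5258     0.4668     1.3907]
First solve x = (I − A)⁻¹ d = adj(I−A)·d / det(I−A); in particular x_2 = (0.1825·140 + 0.6375·50 + 0.2925·90) / 0.50875 = 83.75 / 0.50875 ≈ 164.6192.
Intermediate flow from 1 to 2: z_12 = a_12 · x_2 = 0.05 × 83.75 / 0.50875 = 4.1875 / 0.50875 ≈ 8.23.

z_12 = 8.23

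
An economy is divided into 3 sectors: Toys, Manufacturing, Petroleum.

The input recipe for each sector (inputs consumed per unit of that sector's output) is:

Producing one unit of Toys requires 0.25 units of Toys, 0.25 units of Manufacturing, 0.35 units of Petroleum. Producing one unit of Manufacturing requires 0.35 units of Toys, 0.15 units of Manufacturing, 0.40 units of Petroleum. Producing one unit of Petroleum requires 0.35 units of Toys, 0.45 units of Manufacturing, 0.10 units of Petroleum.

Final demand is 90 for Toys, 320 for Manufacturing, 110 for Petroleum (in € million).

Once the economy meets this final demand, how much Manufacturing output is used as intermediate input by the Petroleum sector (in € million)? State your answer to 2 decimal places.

z_MP = 628.44

I − A =
  [   0.75    -0.35    -0.35]
  [  -0.25     0.85    -0.45]
  [  -0.35    -0.40     0.90]
Cofactors of I−A, C_ij = (−1)^(i+j)·(minor ij) (rows/columns in the sector order above):
  C_11 = (0.85)(0.90) − (-0.45)(-0.40) = 0.5850
  C_12 = −[(-0.25)(0.90) − (-0.45)(-0.35)] = 0.3825
  C_13 = (-0.25)(-0.40) − (0.85)(-0.35) = 0.3975
  C_21 = −[(-0.35)(0.90) − (-0.35)(-0.40)] = 0.4550
  C_22 = (0.75)(0.90) − (-0.35)(-0.35) = 0.5525
  C_23 = −[(0.75)(-0.40) − (-0.35)(-0.35)] = 0.4225
  C_31 = (-0.35)(-0.45) − (-0.35)(0.85) = 0.4550
  C_32 = −[(0.75)(-0.45) − (-0.35)(-0.25)] = 0.4250
  C_33 = (0.75)(0.85) − (-0.35)(-0.25) = 0.5500
det(I−A) = Σ_j (I−A)_1j·C_1j = (0.75)(0.5850) + (-0.35)(0.3825) + (-0.35)(0.3975) = 0.16575
adj(I−A) = Cᵀ =
  [ 0.5850   0.4550   0.4550]
  [ 0.3825   0.5525   0.4250]
  [ 0.3975   0.4225   0.5500]
(I − A)⁻¹ = adj(I−A) / det(I−A) ≈
  [   3.5294     2.7451     2.7451]
  [   2.3077     3.3333     2.5641]
  [   2.3982     2.5490     3.3183]
First solve x = (I − A)⁻¹ d = adj(I−A)·d / det(I−A); in particular x_P = (0.3975·90 + 0.4225·320 + 0.5500·110) / 0.16575 = 231.475 / 0.16575 ≈ 1396.5309.
Intermediate flow from M to P: z_MP = a_MP · x_P = 0.45 × 231.475 / 0.16575 = 104.16375 / 0.16575 ≈ 628.44.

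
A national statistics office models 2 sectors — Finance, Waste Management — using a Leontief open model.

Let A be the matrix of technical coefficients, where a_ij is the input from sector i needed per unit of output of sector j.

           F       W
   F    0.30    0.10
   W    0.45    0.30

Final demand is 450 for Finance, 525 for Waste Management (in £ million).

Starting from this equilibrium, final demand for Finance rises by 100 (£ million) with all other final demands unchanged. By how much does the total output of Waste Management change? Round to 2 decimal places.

I − A =
  [   0.70    -0.10]
  [  -0.45     0.70]
det(I−A) = (0.70)(0.70) − (-0.10)(-0.45) = 0.4450
adj(I−A) = [[0.70, 0.10], [0.45, 0.70]]
(I − A)⁻¹ = adj(I−A) / det(I−A) ≈
  [   1.5730     0.2247]
  [   1.0112     1.5730]
Δx = (I − A)⁻¹ Δd with Δd having +100 in the Finance component and 0 elsewhere.
So Δx_W = L_WF · (+100), where L_WF = adj(I−A)_WF / det(I−A) = 0.45 / 0.4450.
Δx_W = 0.45 × (+100) / 0.4450 = 45.00 / 0.4450 ≈ 101.12.

Δx_W = 101.12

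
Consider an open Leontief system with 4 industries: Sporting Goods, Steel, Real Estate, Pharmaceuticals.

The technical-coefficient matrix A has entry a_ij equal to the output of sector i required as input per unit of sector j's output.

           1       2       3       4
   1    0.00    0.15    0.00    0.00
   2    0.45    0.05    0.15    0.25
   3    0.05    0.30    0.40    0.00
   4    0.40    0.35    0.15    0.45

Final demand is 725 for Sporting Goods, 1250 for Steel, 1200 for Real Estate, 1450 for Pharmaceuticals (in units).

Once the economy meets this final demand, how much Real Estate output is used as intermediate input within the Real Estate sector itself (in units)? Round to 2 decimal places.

z_33 = 1812.37

I − A =
  [   1.00    -0.15     0.00     0.00]
  [  -0.45     0.95    -0.15    -0.25]
  [  -0.05    -0.30     0.60     0.00]
  [  -0.40    -0.35    -0.15     0.55]
Compute the cofactors C_ij = (−1)^(i+j)·(3×3 minor ij) of I−A; the adjugate is their transpose:
adj(I−A) = Cᵀ =
  [ 0.225000   0.049500   0.018000   0.022500]
  [ 0.214500   0.330000   0.120000   0.150000]
  [ 0.126000   0.169125   0.382875   0.076875]
  [ 0.334500   0.292125   0.193875   0.483375]
det(I−A) = Σ_j (I−A)_1j·C_1j = (1.00)(0.225000) + (-0.15)(0.214500) + (0.00)(0.126000) + (0.00)(0.334500) = 0.192825
(I − A)⁻¹ = adj(I−A) / det(I−A) ≈
  [   1.1669     0.2567     0.0933     0.1167]
  [   1.1124     1.7114     0.6223     0.7779]
  [   0.6534     0.8771     1.9856     0.3987]
  [   1.7347     1.5150     1.0054     2.5068]
First solve x = (I − A)⁻¹ d = adj(I−A)·d / det(I−A); in particular x_3 = (0.126000·725 + 0.169125·1250 + 0.382875·1200 + 0.076875·1450) / 0.192825 = 873.675 / 0.192825 ≈ 4530.9218.
Intermediate flow from 3 to 3: z_33 = a_33 · x_3 = 0.40 × 873.675 / 0.192825 = 349.47 / 0.192825 ≈ 1812.37.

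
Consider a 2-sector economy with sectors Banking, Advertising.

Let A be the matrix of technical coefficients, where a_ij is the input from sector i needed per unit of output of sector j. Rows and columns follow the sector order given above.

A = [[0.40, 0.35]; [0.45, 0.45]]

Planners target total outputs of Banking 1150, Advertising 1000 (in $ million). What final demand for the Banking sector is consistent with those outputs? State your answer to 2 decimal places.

d_B = 340.00

I − A =
  [   0.60    -0.35]
  [  -0.45     0.55]
d = (I − A) x:
  d_B = (+0.60)·1150 + (-0.35)·1000 = 340.00
  d_A = (-0.45)·1150 + (+0.55)·1000 = 32.50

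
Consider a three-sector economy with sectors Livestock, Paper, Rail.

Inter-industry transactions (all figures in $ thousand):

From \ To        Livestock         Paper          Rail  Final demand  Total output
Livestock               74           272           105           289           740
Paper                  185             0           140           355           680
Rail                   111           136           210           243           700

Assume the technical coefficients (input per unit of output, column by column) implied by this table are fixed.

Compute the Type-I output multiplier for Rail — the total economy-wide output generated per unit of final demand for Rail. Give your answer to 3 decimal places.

m_3 = 2.588

Technical coefficients a_ij = z_ij / X_j:
  a_11 = 74/740 = 0.10, a_21 = 185/740 = 0.25, a_31 = 111/740 = 0.15
  a_12 = 272/680 = 0.40, a_22 = 0/680 = 0.00, a_32 = 136/680 = 0.20
  a_13 = 105/700 = 0.15, a_23 = 140/700 = 0.20, a_33 = 210/700 = 0.30
I − A =
  [   0.90    -0.40    -0.15]
  [  -0.25     1.00    -0.20]
  [  -0.15    -0.20     0.70]
Cofactors of I−A, C_ij = (−1)^(i+j)·(minor ij) (rows/columns in the sector order above):
  C_11 = (1.00)(0.70) − (-0.20)(-0.20) = 0.6600
  C_12 = −[(-0.25)(0.70) − (-0.20)(-0.15)] = 0.2050
  C_13 = (-0.25)(-0.20) − (1.00)(-0.15) = 0.2000
  C_21 = −[(-0.40)(0.70) − (-0.15)(-0.20)] = 0.3100
  C_22 = (0.90)(0.70) − (-0.15)(-0.15) = 0.6075
  C_23 = −[(0.90)(-0.20) − (-0.40)(-0.15)] = 0.2400
  C_31 = (-0.40)(-0.20) − (-0.15)(1.00) = 0.2300
  C_32 = −[(0.90)(-0.20) − (-0.15)(-0.25)] = 0.2175
  C_33 = (0.90)(1.00) − (-0.40)(-0.25) = 0.8000
det(I−A) = Σ_j (I−A)_1j·C_1j = (0.90)(0.6600) + (-0.40)(0.2050) + (-0.15)(0.2000) = 0.4820
adj(I−A) = Cᵀ =
  [ 0.6600   0.3100   0.2300]
  [ 0.2050   0.6075   0.2175]
  [ 0.2000   0.2400   0.8000]
(I − A)⁻¹ = adj(I−A) / det(I−A) ≈
  [   1.3693     0.6432     0.4772]
  [   0.4253     1.2604     0.4512]
  [   0.4149     0.4979     1.6598]
The output multiplier for sector j is the column-j sum of the Leontief inverse (I − A)⁻¹ = adj(I−A) / det(I−A).
Column 3 of adj(I−A): (0.2300, 0.2175, 0.8000); det(I−A) = 0.4820.
m_3 = (0.2300 + 0.2175 + 0.8000) / 0.4820 = 1.2475 / 0.4820 ≈ 2.588.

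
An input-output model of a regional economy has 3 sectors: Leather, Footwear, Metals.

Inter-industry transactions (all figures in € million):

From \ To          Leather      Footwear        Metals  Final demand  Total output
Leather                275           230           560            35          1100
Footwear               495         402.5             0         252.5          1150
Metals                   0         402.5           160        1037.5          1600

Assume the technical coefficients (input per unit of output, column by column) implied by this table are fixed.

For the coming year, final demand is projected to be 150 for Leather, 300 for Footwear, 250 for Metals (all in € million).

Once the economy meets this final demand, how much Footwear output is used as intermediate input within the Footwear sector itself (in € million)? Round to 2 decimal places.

Technical coefficients a_ij = z_ij / X_j:
  a_LL = 275/1100 = 0.25, a_FL = 495/1100 = 0.45, a_ML = 0/1100 = 0.00
  a_LF = 230/1150 = 0.20, a_FF = 402.5/1150 = 0.35, a_MF = 402.5/1150 = 0.35
  a_LM = 560/1600 = 0.35, a_FM = 0/1600 = 0.00, a_MM = 160/1600 = 0.10
I − A =
  [   0.75    -0.20    -0.35]
  [  -0.45     0.65     0.00]
  [   0.00    -0.35     0.90]
Cofactors of I−A, C_ij = (−1)^(i+j)·(minor ij) (rows/columns in the sector order above):
  C_11 = (0.65)(0.90) − (0.00)(-0.35) = 0.5850
  C_12 = −[(-0.45)(0.90) − (0.00)(0.00)] = 0.4050
  C_13 = (-0.45)(-0.35) − (0.65)(0.00) = 0.1575
  C_21 = −[(-0.20)(0.90) − (-0.35)(-0.35)] = 0.3025
  C_22 = (0.75)(0.90) − (-0.35)(0.00) = 0.6750
  C_23 = −[(0.75)(-0.35) − (-0.20)(0.00)] = 0.2625
  C_31 = (-0.20)(0.00) − (-0.35)(0.65) = 0.2275
  C_32 = −[(0.75)(0.00) − (-0.35)(-0.45)] = 0.1575
  C_33 = (0.75)(0.65) − (-0.20)(-0.45) = 0.3975
det(I−A) = Σ_j (I−A)_1j·C_1j = (0.75)(0.5850) + (-0.20)(0.4050) + (-0.35)(0.1575) = 0.302625
adj(I−A) = Cᵀ =
  [ 0.5850   0.3025   0.2275]
  [ 0.4050   0.6750   0.1575]
  [ 0.1575   0.2625   0.3975]
(I − A)⁻¹ = adj(I−A) / det(I−A) ≈
  [   1.9331     0.9996     0.7518]
  [   1.3383     2.2305     0.5204]
  [   0.5204     0.8674     1.3135]
First solve x = (I − A)⁻¹ d = adj(I−A)·d / det(I−A); in particular x_F = (0.4050·150 + 0.6750·300 + 0.1575·250) / 0.302625 = 302.625 / 0.302625 = 1000.0000.
Intermediate flow from F to F: z_FF = a_FF · x_F = 0.35 × 302.625 / 0.302625 = 105.91875 / 0.302625 = 350.00.

z_FF = 350.00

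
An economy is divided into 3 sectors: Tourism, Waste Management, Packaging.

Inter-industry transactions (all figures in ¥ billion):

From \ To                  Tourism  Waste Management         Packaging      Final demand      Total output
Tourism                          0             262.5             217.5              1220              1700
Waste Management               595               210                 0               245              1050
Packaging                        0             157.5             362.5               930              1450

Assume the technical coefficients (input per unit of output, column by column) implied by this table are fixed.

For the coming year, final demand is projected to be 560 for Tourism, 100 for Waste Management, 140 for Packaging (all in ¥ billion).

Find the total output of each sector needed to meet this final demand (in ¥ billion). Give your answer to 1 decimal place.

Technical coefficients a_ij = z_ij / X_j:
  a_11 = 0/1700 = 0.00, a_21 = 595/1700 = 0.35, a_31 = 0/1700 = 0.00
  a_12 = 262.5/1050 = 0.25, a_22 = 210/1050 = 0.20, a_32 = 157.5/1050 = 0.15
  a_13 = 217.5/1450 = 0.15, a_23 = 0/1450 = 0.00, a_33 = 362.5/1450 = 0.25
I − A =
  [   1.00    -0.25    -0.15]
  [  -0.35     0.80     0.00]
  [   0.00    -0.15     0.75]
Cofactors of I−A, C_ij = (−1)^(i+j)·(minor ij) (rows/columns in the sector order above):
  C_11 = (0.80)(0.75) − (0.00)(-0.15) = 0.6000
  C_12 = −[(-0.35)(0.75) − (0.00)(0.00)] = 0.2625
  C_13 = (-0.35)(-0.15) − (0.80)(0.00) = 0.0525
  C_21 = −[(-0.25)(0.75) − (-0.15)(-0.15)] = 0.2100
  C_22 = (1.00)(0.75) − (-0.15)(0.00) = 0.7500
  C_23 = −[(1.00)(-0.15) − (-0.25)(0.00)] = 0.1500
  C_31 = (-0.25)(0.00) − (-0.15)(0.80) = 0.1200
  C_32 = −[(1.00)(0.00) − (-0.15)(-0.35)] = 0.0525
  C_33 = (1.00)(0.80) − (-0.25)(-0.35) = 0.7125
det(I−A) = Σ_j (I−A)_1j·C_1j = (1.00)(0.6000) + (-0.25)(0.2625) + (-0.15)(0.0525) = 0.5265
adj(I−A) = Cᵀ =
  [ 0.6000   0.2100   0.1200]
  [ 0.2625   0.7500   0.0525]
  [ 0.0525   0.1500   0.7125]
(I − A)⁻¹ = adj(I−A) / det(I−A) ≈
  [   1.1396     0.3989     0.2279]
  [   0.4986     1.4245     0.0997]
  [   0.0997     0.2849     1.3533]
x = (I − A)⁻¹ d = adj(I−A)·d / det(I−A), with det(I−A) = 0.5265:
  x_1 = (0.6000·560 + 0.2100·100 + 0.1200·140) / 0.5265 = 373.80 / 0.5265 ≈ 710.0
  x_2 = (0.2625·560 + 0.7500·100 + 0.0525·140) / 0.5265 = 229.35 / 0.5265 ≈ 435.6
  x_3 = (0.0525·560 + 0.1500·100 + 0.7125·140) / 0.5265 = 144.15 / 0.5265 ≈ 273.8

x_1 = 710.0, x_2 = 435.6, x_3 = 273.8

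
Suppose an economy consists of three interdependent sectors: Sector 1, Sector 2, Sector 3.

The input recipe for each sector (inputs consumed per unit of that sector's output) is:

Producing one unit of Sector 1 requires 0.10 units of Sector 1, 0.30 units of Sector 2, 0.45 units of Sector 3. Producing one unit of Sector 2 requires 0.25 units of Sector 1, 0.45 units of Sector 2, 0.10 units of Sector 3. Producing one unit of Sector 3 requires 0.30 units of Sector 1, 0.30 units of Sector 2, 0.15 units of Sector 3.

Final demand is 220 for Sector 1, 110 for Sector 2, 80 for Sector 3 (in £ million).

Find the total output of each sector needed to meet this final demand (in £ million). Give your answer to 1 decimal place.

x_1 = 667.3, x_2 = 863.4, x_3 = 548.9

I − A =
  [   0.90    -0.25    -0.30]
  [  -0.30     0.55    -0.30]
  [  -0.45    -0.10     0.85]
Cofactors of I−A, C_ij = (−1)^(i+j)·(minor ij) (rows/columns in the sector order above):
  C_11 = (0.55)(0.85) − (-0.30)(-0.10) = 0.4375
  C_12 = −[(-0.30)(0.85) − (-0.30)(-0.45)] = 0.3900
  C_13 = (-0.30)(-0.10) − (0.55)(-0.45) = 0.2775
  C_21 = −[(-0.25)(0.85) − (-0.30)(-0.10)] = 0.2425
  C_22 = (0.90)(0.85) − (-0.30)(-0.45) = 0.6300
  C_23 = −[(0.90)(-0.10) − (-0.25)(-0.45)] = 0.2025
  C_31 = (-0.25)(-0.30) − (-0.30)(0.55) = 0.2400
  C_32 = −[(0.90)(-0.30) − (-0.30)(-0.30)] = 0.3600
  C_33 = (0.90)(0.55) − (-0.25)(-0.30) = 0.4200
det(I−A) = Σ_j (I−A)_1j·C_1j = (0.90)(0.4375) + (-0.25)(0.3900) + (-0.30)(0.2775) = 0.2130
adj(I−A) = Cᵀ =
  [ 0.4375   0.2425   0.2400]
  [ 0.3900   0.6300   0.3600]
  [ 0.2775   0.2025   0.4200]
(I − A)⁻¹ = adj(I−A) / det(I−A) ≈
  [   2.0540     1.1385     1.1268]
  [   1.8310     2.9577     1.6901]
  [   1.3028     0.9507     1.9718]
x = (I − A)⁻¹ d = adj(I−A)·d / det(I−A), with det(I−A) = 0.2130:
  x_1 = (0.4375·220 + 0.2425·110 + 0.2400·80) / 0.2130 = 142.125 / 0.2130 ≈ 667.3
  x_2 = (0.3900·220 + 0.6300·110 + 0.3600·80) / 0.2130 = 183.90 / 0.2130 ≈ 863.4
  x_3 = (0.2775·220 + 0.2025·110 + 0.4200·80) / 0.2130 = 116.925 / 0.2130 ≈ 548.9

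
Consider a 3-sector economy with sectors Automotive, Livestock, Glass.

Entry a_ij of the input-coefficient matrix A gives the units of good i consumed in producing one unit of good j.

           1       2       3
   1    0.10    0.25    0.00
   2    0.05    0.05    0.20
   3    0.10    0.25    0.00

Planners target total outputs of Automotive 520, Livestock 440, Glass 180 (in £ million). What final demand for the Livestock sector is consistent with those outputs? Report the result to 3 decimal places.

d_2 = 356.000

I − A =
  [   0.90    -0.25     0.00]
  [  -0.05     0.95    -0.20]
  [  -0.10    -0.25     1.00]
d = (I − A) x:
  d_1 = (+0.90)·520 + (-0.25)·440 + (+0.00)·180 = 358.000
  d_2 = (-0.05)·520 + (+0.95)·440 + (-0.20)·180 = 356.000
  d_3 = (-0.10)·520 + (-0.25)·440 + (+1.00)·180 = 18.000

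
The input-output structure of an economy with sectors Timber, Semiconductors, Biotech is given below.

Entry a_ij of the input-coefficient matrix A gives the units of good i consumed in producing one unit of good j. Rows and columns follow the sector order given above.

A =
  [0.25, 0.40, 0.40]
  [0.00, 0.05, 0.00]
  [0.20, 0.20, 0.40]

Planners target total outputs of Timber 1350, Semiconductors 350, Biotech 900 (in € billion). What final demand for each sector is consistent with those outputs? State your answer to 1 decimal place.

I − A =
  [   0.75    -0.40    -0.40]
  [   0.00     0.95     0.00]
  [  -0.20    -0.20     0.60]
d = (I − A) x:
  d_1 = (+0.75)·1350 + (-0.40)·350 + (-0.40)·900 = 512.5
  d_2 = (+0.00)·1350 + (+0.95)·350 + (+0.00)·900 = 332.5
  d_3 = (-0.20)·1350 + (-0.20)·350 + (+0.60)·900 = 200.0

d_1 = 512.5, d_2 = 332.5, d_3 = 200.0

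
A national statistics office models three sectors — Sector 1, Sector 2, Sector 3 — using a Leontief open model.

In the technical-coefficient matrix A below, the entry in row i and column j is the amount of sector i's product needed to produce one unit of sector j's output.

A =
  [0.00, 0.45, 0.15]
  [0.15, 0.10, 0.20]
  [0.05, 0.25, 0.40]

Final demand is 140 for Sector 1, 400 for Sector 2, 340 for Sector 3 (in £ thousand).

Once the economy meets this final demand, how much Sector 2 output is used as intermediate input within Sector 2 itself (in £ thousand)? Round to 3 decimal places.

I − A =
  [   1.00    -0.45    -0.15]
  [  -0.15     0.90    -0.20]
  [  -0.05    -0.25     0.60]
Cofactors of I−A, C_ij = (−1)^(i+j)·(minor ij) (rows/columns in the sector order above):
  C_11 = (0.90)(0.60) − (-0.20)(-0.25) = 0.4900
  C_12 = −[(-0.15)(0.60) − (-0.20)(-0.05)] = 0.1000
  C_13 = (-0.15)(-0.25) − (0.90)(-0.05) = 0.0825
  C_21 = −[(-0.45)(0.60) − (-0.15)(-0.25)] = 0.3075
  C_22 = (1.00)(0.60) − (-0.15)(-0.05) = 0.5925
  C_23 = −[(1.00)(-0.25) − (-0.45)(-0.05)] = 0.2725
  C_31 = (-0.45)(-0.20) − (-0.15)(0.90) = 0.2250
  C_32 = −[(1.00)(-0.20) − (-0.15)(-0.15)] = 0.2225
  C_33 = (1.00)(0.90) − (-0.45)(-0.15) = 0.8325
det(I−A) = Σ_j (I−A)_1j·C_1j = (1.00)(0.4900) + (-0.45)(0.1000) + (-0.15)(0.0825) = 0.432625
adj(I−A) = Cᵀ =
  [ 0.4900   0.3075   0.2250]
  [ 0.1000   0.5925   0.2225]
  [ 0.0825   0.2725   0.8325]
(I − A)⁻¹ = adj(I−A) / det(I−A) ≈
  [   1.1326     0.7108     0.5201]
  [   0.2311     1.3695     0.5143]
  [   0.1907     0.6299     1.9243]
First solve x = (I − A)⁻¹ d = adj(I−A)·d / det(I−A); in particular x_2 = (0.1000·140 + 0.5925·400 + 0.2225·340) / 0.432625 = 326.65 / 0.432625 ≈ 755.04190.
Intermediate flow from 2 to 2: z_22 = a_22 · x_2 = 0.10 × 326.65 / 0.432625 = 32.665 / 0.432625 ≈ 75.504.

z_22 = 75.504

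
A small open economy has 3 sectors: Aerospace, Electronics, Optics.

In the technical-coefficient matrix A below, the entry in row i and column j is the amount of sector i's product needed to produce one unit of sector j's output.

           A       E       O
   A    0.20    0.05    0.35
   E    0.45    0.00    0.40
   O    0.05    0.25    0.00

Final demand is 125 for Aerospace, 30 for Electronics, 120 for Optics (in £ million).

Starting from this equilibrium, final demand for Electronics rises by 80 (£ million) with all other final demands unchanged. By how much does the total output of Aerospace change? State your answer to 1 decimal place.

Δx_A = 17.2

I − A =
  [   0.80    -0.05    -0.35]
  [  -0.45     1.00    -0.40]
  [  -0.05    -0.25     1.00]
Cofactors of I−A, C_ij = (−1)^(i+j)·(minor ij) (rows/columns in the sector order above):
  C_11 = (1.00)(1.00) − (-0.40)(-0.25) = 0.9000
  C_12 = −[(-0.45)(1.00) − (-0.40)(-0.05)] = 0.4700
  C_13 = (-0.45)(-0.25) − (1.00)(-0.05) = 0.1625
  C_21 = −[(-0.05)(1.00) − (-0.35)(-0.25)] = 0.1375
  C_22 = (0.80)(1.00) − (-0.35)(-0.05) = 0.7825
  C_23 = −[(0.80)(-0.25) − (-0.05)(-0.05)] = 0.2025
  C_31 = (-0.05)(-0.40) − (-0.35)(1.00) = 0.3700
  C_32 = −[(0.80)(-0.40) − (-0.35)(-0.45)] = 0.4775
  C_33 = (0.80)(1.00) − (-0.05)(-0.45) = 0.7775
det(I−A) = Σ_j (I−A)_1j·C_1j = (0.80)(0.9000) + (-0.05)(0.4700) + (-0.35)(0.1625) = 0.639625
adj(I−A) = Cᵀ =
  [ 0.9000   0.1375   0.3700]
  [ 0.4700   0.7825   0.4775]
  [ 0.1625   0.2025   0.7775]
(I − A)⁻¹ = adj(I−A) / det(I−A) ≈
  [   1.4071     0.2150     0.5785]
  [   0.7348     1.2234     0.7465]
  [   0.2541     0.3166     1.2156]
Δx = (I − A)⁻¹ Δd with Δd having +80 in the Electronics component and 0 elsewhere.
So Δx_A = L_AE · (+80), where L_AE = adj(I−A)_AE / det(I−A) = 0.1375 / 0.639625.
Δx_A = 0.1375 × (+80) / 0.639625 = 11.00 / 0.639625 ≈ 17.2.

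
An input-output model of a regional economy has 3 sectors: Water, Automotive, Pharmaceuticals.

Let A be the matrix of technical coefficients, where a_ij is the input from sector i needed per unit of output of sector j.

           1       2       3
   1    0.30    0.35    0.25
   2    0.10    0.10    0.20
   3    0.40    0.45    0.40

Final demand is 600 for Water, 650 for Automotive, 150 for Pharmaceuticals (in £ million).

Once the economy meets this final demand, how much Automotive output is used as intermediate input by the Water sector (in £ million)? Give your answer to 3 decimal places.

I − A =
  [   0.70    -0.35    -0.25]
  [  -0.10     0.90    -0.20]
  [  -0.40    -0.45     0.60]
Cofactors of I−A, C_ij = (−1)^(i+j)·(minor ij) (rows/columns in the sector order above):
  C_11 = (0.90)(0.60) − (-0.20)(-0.45) = 0.4500
  C_12 = −[(-0.10)(0.60) − (-0.20)(-0.40)] = 0.1400
  C_13 = (-0.10)(-0.45) − (0.90)(-0.40) = 0.4050
  C_21 = −[(-0.35)(0.60) − (-0.25)(-0.45)] = 0.3225
  C_22 = (0.70)(0.60) − (-0.25)(-0.40) = 0.3200
  C_23 = −[(0.70)(-0.45) − (-0.35)(-0.40)] = 0.4550
  C_31 = (-0.35)(-0.20) − (-0.25)(0.90) = 0.2950
  C_32 = −[(0.70)(-0.20) − (-0.25)(-0.10)] = 0.1650
  C_33 = (0.70)(0.90) − (-0.35)(-0.10) = 0.5950
det(I−A) = Σ_j (I−A)_1j·C_1j = (0.70)(0.4500) + (-0.35)(0.1400) + (-0.25)(0.4050) = 0.16475
adj(I−A) = Cᵀ =
  [ 0.4500   0.3225   0.2950]
  [ 0.1400   0.3200   0.1650]
  [ 0.4050   0.4550   0.5950]
(I − A)⁻¹ = adj(I−A) / det(I−A) ≈
  [   2.7314     1.9575     1.7906]
  [   0.8498     1.9423     1.0015]
  [   2.4583     2.7618     3.6115]
First solve x = (I − A)⁻¹ d = adj(I−A)·d / det(I−A); in particular x_1 = (0.4500·600 + 0.3225·650 + 0.2950·150) / 0.16475 = 523.875 / 0.16475 ≈ 3179.81791.
Intermediate flow from 2 to 1: z_21 = a_21 · x_1 = 0.10 × 523.875 / 0.16475 = 52.3875 / 0.16475 ≈ 317.982.

z_21 = 317.982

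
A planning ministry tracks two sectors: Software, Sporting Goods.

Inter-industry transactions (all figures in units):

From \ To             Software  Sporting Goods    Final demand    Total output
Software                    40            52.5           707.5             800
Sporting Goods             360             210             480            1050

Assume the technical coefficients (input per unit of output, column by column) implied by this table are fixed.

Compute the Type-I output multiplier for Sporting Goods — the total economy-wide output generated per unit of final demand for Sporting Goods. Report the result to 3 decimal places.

Technical coefficients a_ij = z_ij / X_j:
  a_11 = 40/800 = 0.05, a_21 = 360/800 = 0.45
  a_12 = 52.5/1050 = 0.05, a_22 = 210/1050 = 0.20
I − A =
  [   0.95    -0.05]
  [  -0.45     0.80]
det(I−A) = (0.95)(0.80) − (-0.05)(-0.45) = 0.7375
adj(I−A) = [[0.80, 0.05], [0.45, 0.95]]
(I − A)⁻¹ = adj(I−A) / det(I−A) ≈
  [   1.0847     0.0678]
  [   0.6102     1.2881]
The output multiplier for sector j is the column-j sum of the Leontief inverse (I − A)⁻¹ = adj(I−A) / det(I−A).
Column 2 of adj(I−A): (0.05, 0.95); det(I−A) = 0.7375.
m_2 = (0.05 + 0.95) / 0.7375 = 1.00 / 0.7375 ≈ 1.356.

m_2 = 1.356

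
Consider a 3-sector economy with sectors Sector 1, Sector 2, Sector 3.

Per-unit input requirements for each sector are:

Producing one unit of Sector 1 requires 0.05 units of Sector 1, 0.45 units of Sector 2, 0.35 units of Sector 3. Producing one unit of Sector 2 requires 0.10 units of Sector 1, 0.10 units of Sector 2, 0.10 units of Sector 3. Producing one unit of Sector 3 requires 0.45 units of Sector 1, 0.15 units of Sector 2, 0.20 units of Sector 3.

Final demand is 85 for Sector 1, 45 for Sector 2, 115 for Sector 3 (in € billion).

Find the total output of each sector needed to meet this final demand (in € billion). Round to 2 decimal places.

x_1 = 244.05, x_2 = 218.33, x_3 = 277.81

I − A =
  [   0.95    -0.10    -0.45]
  [  -0.45     0.90    -0.15]
  [  -0.35    -0.10     0.80]
Cofactors of I−A, C_ij = (−1)^(i+j)·(minor ij) (rows/columns in the sector order above):
  C_11 = (0.90)(0.80) − (-0.15)(-0.10) = 0.7050
  C_12 = −[(-0.45)(0.80) − (-0.15)(-0.35)] = 0.4125
  C_13 = (-0.45)(-0.10) − (0.90)(-0.35) = 0.3600
  C_21 = −[(-0.10)(0.80) − (-0.45)(-0.10)] = 0.1250
  C_22 = (0.95)(0.80) − (-0.45)(-0.35) = 0.6025
  C_23 = −[(0.95)(-0.10) − (-0.10)(-0.35)] = 0.1300
  C_31 = (-0.10)(-0.15) − (-0.45)(0.90) = 0.4200
  C_32 = −[(0.95)(-0.15) − (-0.45)(-0.45)] = 0.3450
  C_33 = (0.95)(0.90) − (-0.10)(-0.45) = 0.8100
det(I−A) = Σ_j (I−A)_1j·C_1j = (0.95)(0.7050) + (-0.10)(0.4125) + (-0.45)(0.3600) = 0.4665
adj(I−A) = Cᵀ =
  [ 0.7050   0.1250   0.4200]
  [ 0.4125   0.6025   0.3450]
  [ 0.3600   0.1300   0.8100]
(I − A)⁻¹ = adj(I−A) / det(I−A) ≈
  [   1.5113     0.2680     0.9003]
  [   0.8842     1.2915     0.7395]
  [   0.7717     0.2787     1.7363]
x = (I − A)⁻¹ d = adj(I−A)·d / det(I−A), with det(I−A) = 0.4665:
  x_1 = (0.7050·85 + 0.1250·45 + 0.4200·115) / 0.4665 = 113.85 / 0.4665 ≈ 244.05
  x_2 = (0.4125·85 + 0.6025·45 + 0.3450·115) / 0.4665 = 101.85 / 0.4665 ≈ 218.33
  x_3 = (0.3600·85 + 0.1300·45 + 0.8100·115) / 0.4665 = 129.60 / 0.4665 ≈ 277.81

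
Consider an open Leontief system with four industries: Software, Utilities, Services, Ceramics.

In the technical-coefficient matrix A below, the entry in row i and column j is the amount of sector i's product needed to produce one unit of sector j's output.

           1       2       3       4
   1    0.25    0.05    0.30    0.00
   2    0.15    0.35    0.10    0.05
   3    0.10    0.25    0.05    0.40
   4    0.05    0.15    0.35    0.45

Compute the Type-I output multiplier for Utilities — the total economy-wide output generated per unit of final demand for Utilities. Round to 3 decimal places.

m_2 = 4.926

I − A =
  [   0.75    -0.05    -0.30     0.00]
  [  -0.15     0.65    -0.10    -0.05]
  [  -0.10    -0.25     0.95    -0.40]
  [  -0.05    -0.15    -0.35     0.55]
Compute the cofactors C_ij = (−1)^(i+j)·(3×3 minor ij) of I−A; the adjugate is their transpose:
adj(I−A) = Cᵀ =
  [ 0.217375   0.078375   0.108625   0.086125]
  [ 0.069000   0.264375   0.079875   0.082125]
  [ 0.078250   0.151875   0.258250   0.201625]
  [ 0.088375   0.175875   0.196000   0.406000]
det(I−A) = Σ_j (I−A)_1j·C_1j = (0.75)(0.217375) + (-0.05)(0.069000) + (-0.30)(0.078250) + (0.00)(0.088375) = 0.13610625
(I − A)⁻¹ = adj(I−A) / det(I−A) ≈
  [   1.5971     0.5758     0.7981     0.6328]
  [   0.5070     1.9424     0.5869     0.6034]
  [   0.5749     1.1159     1.8974     1.4814]
  [   0.6493     1.2922     1.4401     2.9830]
The output multiplier for sector j is the column-j sum of the Leontief inverse (I − A)⁻¹ = adj(I−A) / det(I−A).
Column 2 of adj(I−A): (0.078375, 0.264375, 0.151875, 0.175875); det(I−A) = 0.13610625.
m_2 = (0.078375 + 0.264375 + 0.151875 + 0.175875) / 0.13610625 = 0.6705 / 0.13610625 ≈ 4.926.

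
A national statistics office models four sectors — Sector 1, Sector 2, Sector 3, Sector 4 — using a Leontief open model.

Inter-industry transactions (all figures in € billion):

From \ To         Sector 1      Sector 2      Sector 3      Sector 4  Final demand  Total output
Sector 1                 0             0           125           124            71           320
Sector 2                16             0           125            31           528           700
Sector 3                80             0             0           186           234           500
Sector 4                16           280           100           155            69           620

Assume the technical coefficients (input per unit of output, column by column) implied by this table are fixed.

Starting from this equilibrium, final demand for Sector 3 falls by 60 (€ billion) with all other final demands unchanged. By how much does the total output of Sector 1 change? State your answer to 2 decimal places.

Technical coefficients a_ij = z_ij / X_j:
  a_11 = 0/320 = 0.00, a_21 = 16/320 = 0.05, a_31 = 80/320 = 0.25, a_41 = 16/320 = 0.05
  a_12 = 0/700 = 0.00, a_22 = 0/700 = 0.00, a_32 = 0/700 = 0.00, a_42 = 280/700 = 0.40
  a_13 = 125/500 = 0.25, a_23 = 125/500 = 0.25, a_33 = 0/500 = 0.00, a_43 = 100/500 = 0.20
  a_14 = 124/620 = 0.20, a_24 = 31/620 = 0.05, a_34 = 186/620 = 0.30, a_44 = 155/620 = 0.25
I − A =
  [   1.00     0.00    -0.25    -0.20]
  [  -0.05     1.00    -0.25    -0.05]
  [  -0.25     0.00     1.00    -0.30]
  [  -0.05    -0.40    -0.20     0.75]
Compute the cofactors C_ij = (−1)^(i+j)·(3×3 minor ij) of I−A; the adjugate is their transpose:
adj(I−A) = Cᵀ =
  [ 0.640000   0.110000   0.242500   0.275000]
  [ 0.090125   0.619375   0.207000   0.148125]
  [ 0.203500   0.140000   0.716000   0.350000]
  [ 0.145000   0.375000   0.317500   0.937500]
det(I−A) = Σ_j (I−A)_1j·C_1j = (1.00)(0.640000) + (0.00)(0.090125) + (-0.25)(0.203500) + (-0.20)(0.145000) = 0.560125
(I − A)⁻¹ = adj(I−A) / det(I−A) ≈
  [   1.1426     0.1964     0.4329     0.4910]
  [   0.1609     1.1058     0.3696     0.2644]
  [   0.3633     0.2499     1.2783     0.6249]
  [   0.2589     0.6695     0.5668     1.6737]
Δx = (I − A)⁻¹ Δd with Δd having -60 in the Sector 3 component and 0 elsewhere.
So Δx_1 = L_13 · (-60), where L_13 = adj(I−A)_13 / det(I−A) = 0.242500 / 0.560125.
Δx_1 = 0.242500 × (-60) / 0.560125 = -14.55 / 0.560125 ≈ -25.98.

Δx_1 = -25.98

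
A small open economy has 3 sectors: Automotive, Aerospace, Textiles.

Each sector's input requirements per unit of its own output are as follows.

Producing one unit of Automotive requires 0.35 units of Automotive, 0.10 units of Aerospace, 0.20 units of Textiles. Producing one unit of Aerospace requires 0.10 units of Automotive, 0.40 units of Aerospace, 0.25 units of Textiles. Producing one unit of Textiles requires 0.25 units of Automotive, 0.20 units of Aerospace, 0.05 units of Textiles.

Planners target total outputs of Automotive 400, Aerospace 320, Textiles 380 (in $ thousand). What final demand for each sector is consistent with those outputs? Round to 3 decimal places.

I − A =
  [   0.65    -0.10    -0.25]
  [  -0.10     0.60    -0.20]
  [  -0.20    -0.25     0.95]
d = (I − A) x:
  d_1 = (+0.65)·400 + (-0.10)·320 + (-0.25)·380 = 133.000
  d_2 = (-0.10)·400 + (+0.60)·320 + (-0.20)·380 = 76.000
  d_3 = (-0.20)·400 + (-0.25)·320 + (+0.95)·380 = 201.000

d_1 = 133.000, d_2 = 76.000, d_3 = 201.000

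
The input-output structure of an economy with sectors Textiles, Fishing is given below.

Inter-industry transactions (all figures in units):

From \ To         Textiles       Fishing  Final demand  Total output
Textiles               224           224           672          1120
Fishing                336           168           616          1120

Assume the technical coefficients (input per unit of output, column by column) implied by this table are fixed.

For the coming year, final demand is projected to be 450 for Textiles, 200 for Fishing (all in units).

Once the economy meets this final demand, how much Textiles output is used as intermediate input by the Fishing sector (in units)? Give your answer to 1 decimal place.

Technical coefficients a_ij = z_ij / X_j:
  a_11 = 224/1120 = 0.20, a_21 = 336/1120 = 0.30
  a_12 = 224/1120 = 0.20, a_22 = 168/1120 = 0.15
I − A =
  [   0.80    -0.20]
  [  -0.30     0.85]
det(I−A) = (0.80)(0.85) − (-0.20)(-0.30) = 0.6200
adj(I−A) = [[0.85, 0.20], [0.30, 0.80]]
(I − A)⁻¹ = adj(I−A) / det(I−A) ≈
  [   1.3710     0.3226]
  [   0.4839     1.2903]
First solve x = (I − A)⁻¹ d = adj(I−A)·d / det(I−A); in particular x_2 = (0.30·450 + 0.80·200) / 0.6200 = 295.00 / 0.6200 ≈ 475.806.
Intermediate flow from 1 to 2: z_12 = a_12 · x_2 = 0.20 × 295.00 / 0.6200 = 59.00 / 0.6200 ≈ 95.2.

z_12 = 95.2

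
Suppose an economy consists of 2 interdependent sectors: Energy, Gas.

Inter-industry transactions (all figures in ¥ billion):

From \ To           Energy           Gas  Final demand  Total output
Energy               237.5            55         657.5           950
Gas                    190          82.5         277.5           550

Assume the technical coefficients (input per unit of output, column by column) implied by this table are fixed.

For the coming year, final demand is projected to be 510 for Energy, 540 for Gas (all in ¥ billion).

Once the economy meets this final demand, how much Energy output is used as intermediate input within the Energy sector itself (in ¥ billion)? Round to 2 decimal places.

z_11 = 197.37

Technical coefficients a_ij = z_ij / X_j:
  a_11 = 237.5/950 = 0.25, a_21 = 190/950 = 0.20
  a_12 = 55/550 = 0.10, a_22 = 82.5/550 = 0.15
I − A =
  [   0.75    -0.10]
  [  -0.20     0.85]
det(I−A) = (0.75)(0.85) − (-0.10)(-0.20) = 0.6175
adj(I−A) = [[0.85, 0.10], [0.20, 0.75]]
(I − A)⁻¹ = adj(I−A) / det(I−A) ≈
  [   1.3765     0.1619]
  [   0.3239     1.2146]
First solve x = (I − A)⁻¹ d = adj(I−A)·d / det(I−A); in particular x_1 = (0.85·510 + 0.10·540) / 0.6175 = 487.50 / 0.6175 ≈ 789.4737.
Intermediate flow from 1 to 1: z_11 = a_11 · x_1 = 0.25 × 487.50 / 0.6175 = 121.875 / 0.6175 ≈ 197.37.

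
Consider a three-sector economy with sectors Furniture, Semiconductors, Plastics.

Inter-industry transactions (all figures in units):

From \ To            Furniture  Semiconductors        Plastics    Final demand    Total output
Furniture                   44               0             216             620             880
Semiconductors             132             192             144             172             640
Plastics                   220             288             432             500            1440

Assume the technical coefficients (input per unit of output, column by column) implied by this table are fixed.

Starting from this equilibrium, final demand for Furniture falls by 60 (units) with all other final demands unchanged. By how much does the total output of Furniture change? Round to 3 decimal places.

Technical coefficients a_ij = z_ij / X_j:
  a_11 = 44/880 = 0.05, a_21 = 132/880 = 0.15, a_31 = 220/880 = 0.25
  a_12 = 0/640 = 0.00, a_22 = 192/640 = 0.30, a_32 = 288/640 = 0.45
  a_13 = 216/1440 = 0.15, a_23 = 144/1440 = 0.10, a_33 = 432/1440 = 0.30
I − A =
  [   0.95     0.00    -0.15]
  [  -0.15     0.70    -0.10]
  [  -0.25    -0.45     0.70]
Cofactors of I−A, C_ij = (−1)^(i+j)·(minor ij) (rows/columns in the sector order above):
  C_11 = (0.70)(0.70) − (-0.10)(-0.45) = 0.4450
  C_12 = −[(-0.15)(0.70) − (-0.10)(-0.25)] = 0.1300
  C_13 = (-0.15)(-0.45) − (0.70)(-0.25) = 0.2425
  C_21 = −[(0.00)(0.70) − (-0.15)(-0.45)] = 0.0675
  C_22 = (0.95)(0.70) − (-0.15)(-0.25) = 0.6275
  C_23 = −[(0.95)(-0.45) − (0.00)(-0.25)] = 0.4275
  C_31 = (0.00)(-0.10) − (-0.15)(0.70) = 0.1050
  C_32 = −[(0.95)(-0.10) − (-0.15)(-0.15)] = 0.1175
  C_33 = (0.95)(0.70) − (0.00)(-0.15) = 0.6650
det(I−A) = Σ_j (I−A)_1j·C_1j = (0.95)(0.4450) + (0.00)(0.1300) + (-0.15)(0.2425) = 0.386375
adj(I−A) = Cᵀ =
  [ 0.4450   0.0675   0.1050]
  [ 0.1300   0.6275   0.1175]
  [ 0.2425   0.4275   0.6650]
(I − A)⁻¹ = adj(I−A) / det(I−A) ≈
  [   1.1517     0.1747     0.2718]
  [   0.3365     1.6241     0.3041]
  [   0.6276     1.1064     1.7211]
Δx = (I − A)⁻¹ Δd with Δd having -60 in the Furniture component and 0 elsewhere.
So Δx_1 = L_11 · (-60), where L_11 = adj(I−A)_11 / det(I−A) = 0.4450 / 0.386375.
Δx_1 = 0.4450 × (-60) / 0.386375 = -26.70 / 0.386375 ≈ -69.104.

Δx_1 = -69.104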